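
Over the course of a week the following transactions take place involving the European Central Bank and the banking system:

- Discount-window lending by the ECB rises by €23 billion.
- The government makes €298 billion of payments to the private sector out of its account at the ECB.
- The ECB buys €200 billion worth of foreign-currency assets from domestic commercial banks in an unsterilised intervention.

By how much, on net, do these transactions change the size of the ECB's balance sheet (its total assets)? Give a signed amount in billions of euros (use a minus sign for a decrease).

+€223 billion

Discount-window loan €23 billion: an ECB asset is acquired → +€23B.
Government spending €298 billion: only the composition of liabilities changes → 0.
FX purchase €200 billion: an ECB asset is acquired → +€200B.
Net: 23 + 0 + 200 = +€223 billion.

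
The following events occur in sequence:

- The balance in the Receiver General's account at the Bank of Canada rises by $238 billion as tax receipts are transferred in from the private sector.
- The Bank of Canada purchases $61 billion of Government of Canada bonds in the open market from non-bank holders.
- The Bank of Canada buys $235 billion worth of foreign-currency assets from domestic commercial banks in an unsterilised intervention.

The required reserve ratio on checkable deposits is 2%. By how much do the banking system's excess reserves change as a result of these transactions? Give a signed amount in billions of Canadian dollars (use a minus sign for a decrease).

Government account inflow $238 billion: reserves −$238B, deposits −$238B.
Asset purchase (from non-banks) $61 billion: reserves +$61B, deposits +$61B.
FX purchase $235 billion: reserves +$235B, deposits 0.
Totals: Δreserves = +$58B, Δdeposits = −$177B.
Δrequired reserves = 2% × −$177B = −$3.54B.
Δexcess reserves = Δreserves − Δrequired = +$58B − (−$3.54B) = +$61.54 billion.

+$61.54 billion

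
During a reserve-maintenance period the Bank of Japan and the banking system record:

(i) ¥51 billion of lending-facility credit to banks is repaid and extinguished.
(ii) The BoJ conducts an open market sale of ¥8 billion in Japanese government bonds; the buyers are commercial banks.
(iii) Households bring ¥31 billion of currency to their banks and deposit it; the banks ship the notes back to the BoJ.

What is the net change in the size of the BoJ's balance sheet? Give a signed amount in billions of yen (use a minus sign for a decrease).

BoJ balance sheet:
  Assets:      Securities −¥8B, Loans to banks −¥51B
  Liabilities: Bank reserves −¥28B, Currency in circulation −¥31B
Change in total BoJ assets = -¥59 billion.

-¥59 billion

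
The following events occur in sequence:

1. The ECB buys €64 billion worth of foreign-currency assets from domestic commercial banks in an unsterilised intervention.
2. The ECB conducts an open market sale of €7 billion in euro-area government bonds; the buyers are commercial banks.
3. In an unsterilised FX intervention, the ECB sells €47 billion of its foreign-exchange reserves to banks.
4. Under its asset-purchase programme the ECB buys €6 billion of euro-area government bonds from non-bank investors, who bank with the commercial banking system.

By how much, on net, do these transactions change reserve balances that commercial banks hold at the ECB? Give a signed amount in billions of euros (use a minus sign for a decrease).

+€16 billion

ECB balance sheet:
  Assets:      Securities −€1B, Foreign assets +€17B
  Liabilities: Bank reserves +€16B
So the change in reserve balances that commercial banks hold at the ECB is +€16 billion.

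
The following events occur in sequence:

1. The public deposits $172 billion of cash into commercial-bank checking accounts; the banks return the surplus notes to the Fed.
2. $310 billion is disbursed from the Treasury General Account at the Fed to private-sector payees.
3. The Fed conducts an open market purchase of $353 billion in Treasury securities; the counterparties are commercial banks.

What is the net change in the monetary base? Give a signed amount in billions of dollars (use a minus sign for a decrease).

+$663 billion

Fed balance sheet:
  Assets:      Securities +$353B
  Liabilities: Bank reserves +$835B, Currency in circulation −$172B, Government deposits −$310B
Commercial banking system:
  Assets:      Reserves at CB +$835B, Securities −$353B
  Liabilities: Checkable deposits +$482B
Monetary base = currency + reserves: −$172B + (+$835B) = +$663 billion.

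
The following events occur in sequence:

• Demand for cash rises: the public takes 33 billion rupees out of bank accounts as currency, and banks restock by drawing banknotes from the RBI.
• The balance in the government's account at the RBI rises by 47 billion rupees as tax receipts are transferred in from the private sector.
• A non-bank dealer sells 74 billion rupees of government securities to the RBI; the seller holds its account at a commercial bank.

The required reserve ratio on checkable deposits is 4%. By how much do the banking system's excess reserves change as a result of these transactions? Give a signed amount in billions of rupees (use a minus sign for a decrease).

Currency withdrawal 33 billion rupees: reserves −33B, deposits −33B.
Government account inflow 47 billion rupees: reserves −47B, deposits −47B.
Asset purchase (from non-banks) 74 billion rupees: reserves +74B, deposits +74B.
Totals: Δreserves = −6B, Δdeposits = −6B.
Δrequired reserves = 4% × −6B = −0.24B.
Δexcess reserves = Δreserves − Δrequired = −6B − (−0.24B) = -5.76 billion.

-5.76 billion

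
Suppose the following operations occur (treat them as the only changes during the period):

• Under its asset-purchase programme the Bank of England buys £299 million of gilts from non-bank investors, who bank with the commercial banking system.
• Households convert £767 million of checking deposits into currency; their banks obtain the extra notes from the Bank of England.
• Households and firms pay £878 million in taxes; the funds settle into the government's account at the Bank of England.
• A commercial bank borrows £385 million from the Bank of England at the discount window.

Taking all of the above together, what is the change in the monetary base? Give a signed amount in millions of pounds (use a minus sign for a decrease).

-£194 million

Asset purchase (from non-banks) £299 million: Bank of England balance sheet expands → +£299M.
Currency withdrawal £767 million: just a shift between currency and reserves — both are base money → 0.
Government account inflow £878 million: reserves shift to a non-base liability → −£878M.
Discount-window loan £385 million: Bank of England balance sheet expands → +£385M.
Net: 299 + 0 − 878 + 385 = -£194 million.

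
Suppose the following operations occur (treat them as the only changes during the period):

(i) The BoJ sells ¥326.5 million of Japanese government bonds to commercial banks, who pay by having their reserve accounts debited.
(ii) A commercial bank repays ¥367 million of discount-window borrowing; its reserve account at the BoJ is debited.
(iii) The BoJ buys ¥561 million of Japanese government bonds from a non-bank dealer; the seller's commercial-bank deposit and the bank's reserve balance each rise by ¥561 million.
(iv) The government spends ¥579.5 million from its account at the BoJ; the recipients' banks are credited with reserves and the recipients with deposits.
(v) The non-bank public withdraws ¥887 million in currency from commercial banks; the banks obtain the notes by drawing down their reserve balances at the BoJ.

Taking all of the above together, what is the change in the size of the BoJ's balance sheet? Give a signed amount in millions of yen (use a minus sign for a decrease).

-¥132.5 million

BoJ balance sheet:
  Assets:      Securities +¥234.5M, Loans to banks −¥367M
  Liabilities: Bank reserves −¥440M, Currency in circulation +¥887M, Government deposits −¥579.5M
Change in total BoJ assets = -¥132.5 million.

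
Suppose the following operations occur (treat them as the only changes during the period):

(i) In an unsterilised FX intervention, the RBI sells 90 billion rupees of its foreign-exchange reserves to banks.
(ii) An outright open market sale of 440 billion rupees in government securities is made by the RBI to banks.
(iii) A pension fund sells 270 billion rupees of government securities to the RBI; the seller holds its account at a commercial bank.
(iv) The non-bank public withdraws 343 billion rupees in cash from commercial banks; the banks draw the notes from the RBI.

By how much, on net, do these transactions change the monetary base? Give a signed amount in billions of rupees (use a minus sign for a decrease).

-260 billion

FX sale 90 billion rupees: RBI balance sheet contracts → −90B.
OMO sale (to banks) 440 billion rupees: RBI balance sheet contracts → −440B.
Asset purchase (from non-banks) 270 billion rupees: RBI balance sheet expands → +270B.
Currency withdrawal 343 billion rupees: just a shift between currency and reserves — both are base money → 0.
Net: −90 − 440 + 270 + 0 = -260 billion.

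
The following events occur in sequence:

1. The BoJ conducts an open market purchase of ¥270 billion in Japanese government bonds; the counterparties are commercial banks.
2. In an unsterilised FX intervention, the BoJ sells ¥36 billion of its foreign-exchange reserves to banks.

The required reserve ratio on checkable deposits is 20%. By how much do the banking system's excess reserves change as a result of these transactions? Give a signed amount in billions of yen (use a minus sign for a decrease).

OMO purchase (from banks) ¥270 billion: reserves +¥270B, deposits 0.
FX sale ¥36 billion: reserves −¥36B, deposits 0.
Totals: Δreserves = +¥234B, Δdeposits = 0.
Δrequired reserves = 20% × 0 = 0.
Δexcess reserves = Δreserves − Δrequired = +¥234B − (0) = +¥234 billion.

+¥234 billion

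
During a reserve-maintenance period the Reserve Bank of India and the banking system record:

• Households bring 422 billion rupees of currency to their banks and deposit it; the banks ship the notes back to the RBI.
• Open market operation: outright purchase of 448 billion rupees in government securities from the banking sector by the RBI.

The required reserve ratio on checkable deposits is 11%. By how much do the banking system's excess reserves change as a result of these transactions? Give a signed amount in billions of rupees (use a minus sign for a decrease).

Currency deposit 422 billion rupees: reserves +422B, deposits +422B.
OMO purchase (from banks) 448 billion rupees: reserves +448B, deposits 0.
Totals: Δreserves = +870B, Δdeposits = +422B.
Δrequired reserves = 11% × +422B = +46.42B.
Δexcess reserves = Δreserves − Δrequired = +870B − (+46.42B) = +823.58 billion.

+823.58 billion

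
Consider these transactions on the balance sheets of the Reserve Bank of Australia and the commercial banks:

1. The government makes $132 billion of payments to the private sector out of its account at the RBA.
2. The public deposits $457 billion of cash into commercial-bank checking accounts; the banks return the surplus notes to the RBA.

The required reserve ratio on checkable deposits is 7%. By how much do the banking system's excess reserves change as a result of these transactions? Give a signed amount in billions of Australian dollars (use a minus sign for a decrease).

+$547.77 billion

Government spending $132 billion: reserves +$132B, deposits +$132B.
Currency deposit $457 billion: reserves +$457B, deposits +$457B.
Totals: Δreserves = +$589B, Δdeposits = +$589B.
Δrequired reserves = 7% × +$589B = +$41.23B.
Δexcess reserves = Δreserves − Δrequired = +$589B − (+$41.23B) = +$547.77 billion.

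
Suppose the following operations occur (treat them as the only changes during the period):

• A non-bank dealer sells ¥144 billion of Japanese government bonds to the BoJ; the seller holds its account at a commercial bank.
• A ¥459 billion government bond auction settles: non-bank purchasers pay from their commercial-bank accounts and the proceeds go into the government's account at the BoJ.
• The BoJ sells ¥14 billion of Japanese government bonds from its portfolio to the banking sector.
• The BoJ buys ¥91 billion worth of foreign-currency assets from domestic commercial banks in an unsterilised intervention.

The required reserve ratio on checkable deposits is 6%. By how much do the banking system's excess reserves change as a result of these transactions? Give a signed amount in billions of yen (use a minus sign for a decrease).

Asset purchase (from non-banks) ¥144 billion: reserves +¥144B, deposits +¥144B.
Government account inflow ¥459 billion: reserves −¥459B, deposits −¥459B.
OMO sale (to banks) ¥14 billion: reserves −¥14B, deposits 0.
FX purchase ¥91 billion: reserves +¥91B, deposits 0.
Totals: Δreserves = −¥238B, Δdeposits = −¥315B.
Δrequired reserves = 6% × −¥315B = −¥18.9B.
Δexcess reserves = Δreserves − Δrequired = −¥238B − (−¥18.9B) = -¥219.1 billion.

-¥219.1 billion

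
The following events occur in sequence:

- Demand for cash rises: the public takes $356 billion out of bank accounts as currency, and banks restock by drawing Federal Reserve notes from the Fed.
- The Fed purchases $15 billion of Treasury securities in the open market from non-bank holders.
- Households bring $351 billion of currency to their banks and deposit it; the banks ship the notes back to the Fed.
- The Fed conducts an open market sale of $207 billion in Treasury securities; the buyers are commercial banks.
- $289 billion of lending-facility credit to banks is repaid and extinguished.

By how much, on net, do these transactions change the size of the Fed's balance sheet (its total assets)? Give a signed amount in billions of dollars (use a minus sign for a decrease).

Currency withdrawal $356 billion: only the composition of liabilities changes → 0.
Asset purchase (from non-banks) $15 billion: a Fed asset is acquired → +$15B.
Currency deposit $351 billion: only the composition of liabilities changes → 0.
OMO sale (to banks) $207 billion: a Fed asset is shed → −$207B.
Discount-window repayment $289 billion: a Fed asset is shed → −$289B.
Net: 0 + 15 + 0 − 207 − 289 = -$481 billion.

-$481 billion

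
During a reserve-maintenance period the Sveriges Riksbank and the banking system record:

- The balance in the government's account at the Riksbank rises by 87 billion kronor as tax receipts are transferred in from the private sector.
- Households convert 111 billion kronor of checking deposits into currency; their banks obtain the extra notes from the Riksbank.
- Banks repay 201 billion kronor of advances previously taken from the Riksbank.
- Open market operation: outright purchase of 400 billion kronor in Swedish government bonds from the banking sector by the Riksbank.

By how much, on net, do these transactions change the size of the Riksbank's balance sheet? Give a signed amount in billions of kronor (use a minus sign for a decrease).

+199 billion

Government account inflow 87 billion kronor: only the composition of liabilities changes → 0.
Currency withdrawal 111 billion kronor: only the composition of liabilities changes → 0.
Discount-window repayment 201 billion kronor: a Riksbank asset is shed → −201B.
OMO purchase (from banks) 400 billion kronor: a Riksbank asset is acquired → +400B.
Net: 0 + 0 − 201 + 400 = +199 billion.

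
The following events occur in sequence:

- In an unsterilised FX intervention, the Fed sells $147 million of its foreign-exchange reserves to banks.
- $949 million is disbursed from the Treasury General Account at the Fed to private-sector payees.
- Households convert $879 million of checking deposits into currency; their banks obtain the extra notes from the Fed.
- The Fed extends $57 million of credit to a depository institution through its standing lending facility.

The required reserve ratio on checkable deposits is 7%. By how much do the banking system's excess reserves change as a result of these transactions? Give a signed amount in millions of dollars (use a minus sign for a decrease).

FX sale $147 million: reserves −$147M, deposits 0.
Government spending $949 million: reserves +$949M, deposits +$949M.
Currency withdrawal $879 million: reserves −$879M, deposits −$879M.
Discount-window loan $57 million: reserves +$57M, deposits 0.
Totals: Δreserves = −$20M, Δdeposits = +$70M.
Δrequired reserves = 7% × +$70M = +$4.9M.
Δexcess reserves = Δreserves − Δrequired = −$20M − (+$4.9M) = -$24.9 million.

-$24.9 million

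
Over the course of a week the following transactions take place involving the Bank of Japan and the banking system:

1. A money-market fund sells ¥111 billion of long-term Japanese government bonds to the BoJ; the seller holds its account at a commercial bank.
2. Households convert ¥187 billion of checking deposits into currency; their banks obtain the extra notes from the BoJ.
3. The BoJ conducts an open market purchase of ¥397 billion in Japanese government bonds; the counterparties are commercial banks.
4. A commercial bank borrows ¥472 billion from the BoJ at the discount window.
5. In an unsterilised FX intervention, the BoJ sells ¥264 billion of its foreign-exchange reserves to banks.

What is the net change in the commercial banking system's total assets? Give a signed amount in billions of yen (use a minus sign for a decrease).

Asset purchase (from non-banks) ¥111 billion: bank balance sheets expand → +¥111B.
Currency withdrawal ¥187 billion: bank balance sheets shrink → −¥187B.
OMO purchase (from banks) ¥397 billion: just an asset swap on bank balance sheets → 0.
Discount-window loan ¥472 billion: bank balance sheets expand → +¥472B.
FX sale ¥264 billion: just an asset swap on bank balance sheets → 0.
Net: 111 − 187 + 0 + 472 + 0 = +¥396 billion.

+¥396 billion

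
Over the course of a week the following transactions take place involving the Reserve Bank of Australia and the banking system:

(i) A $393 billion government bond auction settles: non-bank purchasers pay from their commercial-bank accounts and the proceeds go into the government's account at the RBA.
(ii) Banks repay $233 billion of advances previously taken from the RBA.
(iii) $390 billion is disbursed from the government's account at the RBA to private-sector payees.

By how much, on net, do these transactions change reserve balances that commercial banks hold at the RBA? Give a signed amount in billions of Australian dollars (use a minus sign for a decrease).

-$236 billion

RBA balance sheet:
  Assets:      Loans to banks −$233B
  Liabilities: Bank reserves −$236B, Government deposits +$3B
Commercial banking system:
  Assets:      Reserves at CB −$236B
  Liabilities: Checkable deposits −$3B, Borrowings from CB −$233B
So the change in reserve balances that commercial banks hold at the RBA is -$236 billion.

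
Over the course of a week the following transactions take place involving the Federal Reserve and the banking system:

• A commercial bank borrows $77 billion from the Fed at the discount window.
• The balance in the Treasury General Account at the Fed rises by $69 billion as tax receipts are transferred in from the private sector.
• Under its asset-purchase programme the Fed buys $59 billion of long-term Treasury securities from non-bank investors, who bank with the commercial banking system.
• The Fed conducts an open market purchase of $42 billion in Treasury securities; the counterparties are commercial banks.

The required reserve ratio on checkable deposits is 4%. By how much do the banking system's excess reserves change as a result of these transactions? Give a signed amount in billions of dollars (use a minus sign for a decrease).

+$109.4 billion

Discount-window loan $77 billion: reserves +$77B, deposits 0.
Government account inflow $69 billion: reserves −$69B, deposits −$69B.
Asset purchase (from non-banks) $59 billion: reserves +$59B, deposits +$59B.
OMO purchase (from banks) $42 billion: reserves +$42B, deposits 0.
Totals: Δreserves = +$109B, Δdeposits = −$10B.
Δrequired reserves = 4% × −$10B = −$0.4B.
Δexcess reserves = Δreserves − Δrequired = +$109B − (−$0.4B) = +$109.4 billion.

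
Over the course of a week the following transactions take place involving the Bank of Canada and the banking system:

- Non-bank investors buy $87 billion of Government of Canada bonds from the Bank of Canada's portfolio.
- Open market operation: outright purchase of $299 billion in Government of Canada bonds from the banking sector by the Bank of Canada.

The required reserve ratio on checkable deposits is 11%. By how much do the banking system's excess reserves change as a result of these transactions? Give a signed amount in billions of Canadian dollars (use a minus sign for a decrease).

+$221.57 billion

Asset sale (to non-banks) $87 billion: reserves −$87B, deposits −$87B.
OMO purchase (from banks) $299 billion: reserves +$299B, deposits 0.
Totals: Δreserves = +$212B, Δdeposits = −$87B.
Δrequired reserves = 11% × −$87B = −$9.57B.
Δexcess reserves = Δreserves − Δrequired = +$212B − (−$9.57B) = +$221.57 billion.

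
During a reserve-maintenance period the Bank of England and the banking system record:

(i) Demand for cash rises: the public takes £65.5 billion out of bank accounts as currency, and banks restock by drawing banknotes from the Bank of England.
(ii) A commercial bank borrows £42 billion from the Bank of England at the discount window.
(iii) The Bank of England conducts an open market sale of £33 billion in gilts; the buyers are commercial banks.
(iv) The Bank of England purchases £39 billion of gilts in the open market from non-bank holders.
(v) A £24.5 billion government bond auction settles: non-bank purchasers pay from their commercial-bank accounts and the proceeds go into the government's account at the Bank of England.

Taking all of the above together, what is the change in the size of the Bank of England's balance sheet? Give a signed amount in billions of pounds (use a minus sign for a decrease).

+£48 billion

Currency withdrawal £65.5 billion: only the composition of liabilities changes → 0.
Discount-window loan £42 billion: a Bank of England asset is acquired → +£42B.
OMO sale (to banks) £33 billion: a Bank of England asset is shed → −£33B.
Asset purchase (from non-banks) £39 billion: a Bank of England asset is acquired → +£39B.
Government account inflow £24.5 billion: only the composition of liabilities changes → 0.
Net: 0 + 42 − 33 + 39 + 0 = +£48 billion.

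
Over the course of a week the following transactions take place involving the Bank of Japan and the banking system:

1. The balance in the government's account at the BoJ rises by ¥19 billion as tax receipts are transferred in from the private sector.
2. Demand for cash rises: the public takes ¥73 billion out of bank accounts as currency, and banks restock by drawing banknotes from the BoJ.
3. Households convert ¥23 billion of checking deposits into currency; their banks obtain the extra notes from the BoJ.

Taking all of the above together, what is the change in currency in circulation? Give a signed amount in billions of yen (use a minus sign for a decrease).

+¥96 billion

Government account inflow ¥19 billion: no currency enters or leaves circulation → 0.
Currency withdrawal ¥73 billion: notes leave the central bank → +¥73B.
Currency withdrawal ¥23 billion: notes leave the central bank → +¥23B.
Net: 0 + 73 + 23 = +¥96 billion.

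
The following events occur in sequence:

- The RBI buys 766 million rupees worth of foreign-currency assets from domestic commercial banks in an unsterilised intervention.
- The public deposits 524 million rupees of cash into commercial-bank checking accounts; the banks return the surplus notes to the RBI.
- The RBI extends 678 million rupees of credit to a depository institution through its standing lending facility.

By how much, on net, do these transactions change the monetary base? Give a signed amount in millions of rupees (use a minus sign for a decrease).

+1444 million

RBI balance sheet:
  Assets:      Loans to banks +678M, Foreign assets +766M
  Liabilities: Bank reserves +1968M, Currency in circulation −524M
Commercial banking system:
  Assets:      Reserves at CB +1968M, Foreign assets −766M
  Liabilities: Checkable deposits +524M, Borrowings from CB +678M
Monetary base = currency + reserves: −524M + (+1968M) = +1444 million.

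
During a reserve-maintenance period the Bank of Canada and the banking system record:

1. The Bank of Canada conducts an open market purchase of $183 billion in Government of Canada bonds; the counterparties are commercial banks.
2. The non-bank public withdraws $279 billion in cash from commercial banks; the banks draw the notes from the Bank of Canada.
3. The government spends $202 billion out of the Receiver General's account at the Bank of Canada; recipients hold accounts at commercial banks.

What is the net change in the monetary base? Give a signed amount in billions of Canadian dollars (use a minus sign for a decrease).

+$385 billion

OMO purchase (from banks) $183 billion: Bank of Canada balance sheet expands → +$183B.
Currency withdrawal $279 billion: just a shift between currency and reserves — both are base money → 0.
Government spending $202 billion: a non-base liability converts back to reserves → +$202B.
Net: 183 + 0 + 202 = +$385 billion.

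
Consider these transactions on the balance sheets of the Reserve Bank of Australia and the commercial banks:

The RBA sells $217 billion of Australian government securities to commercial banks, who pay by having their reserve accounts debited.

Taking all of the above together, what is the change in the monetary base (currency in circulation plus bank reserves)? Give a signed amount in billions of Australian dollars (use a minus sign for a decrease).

OMO sale (to banks) $217 billion: RBA balance sheet contracts → −$217B.

-$217 billion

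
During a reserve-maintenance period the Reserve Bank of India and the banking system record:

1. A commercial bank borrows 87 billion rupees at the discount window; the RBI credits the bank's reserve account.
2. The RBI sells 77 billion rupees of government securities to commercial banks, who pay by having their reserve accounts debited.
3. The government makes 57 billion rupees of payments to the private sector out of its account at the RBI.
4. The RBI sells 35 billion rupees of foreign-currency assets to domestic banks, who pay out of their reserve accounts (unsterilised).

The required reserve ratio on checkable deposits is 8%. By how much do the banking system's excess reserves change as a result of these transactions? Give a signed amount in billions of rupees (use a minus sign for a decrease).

Discount-window loan 87 billion rupees: reserves +87B, deposits 0.
OMO sale (to banks) 77 billion rupees: reserves −77B, deposits 0.
Government spending 57 billion rupees: reserves +57B, deposits +57B.
FX sale 35 billion rupees: reserves −35B, deposits 0.
Totals: Δreserves = +32B, Δdeposits = +57B.
Δrequired reserves = 8% × +57B = +4.56B.
Δexcess reserves = Δreserves − Δrequired = +32B − (+4.56B) = +27.44 billion.

+27.44 billion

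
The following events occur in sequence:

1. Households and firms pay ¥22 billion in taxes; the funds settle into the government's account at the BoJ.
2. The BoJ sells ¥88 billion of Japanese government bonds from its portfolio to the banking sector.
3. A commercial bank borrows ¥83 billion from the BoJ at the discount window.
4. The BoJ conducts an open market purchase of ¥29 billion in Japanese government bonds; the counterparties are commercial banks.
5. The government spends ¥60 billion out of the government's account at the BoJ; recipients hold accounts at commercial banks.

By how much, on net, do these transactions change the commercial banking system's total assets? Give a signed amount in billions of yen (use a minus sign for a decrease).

+¥121 billion

BoJ balance sheet:
  Assets:      Securities −¥59B, Loans to banks +¥83B
  Liabilities: Bank reserves +¥62B, Government deposits −¥38B
Commercial banking system:
  Assets:      Reserves at CB +¥62B, Securities +¥59B
  Liabilities: Checkable deposits +¥38B, Borrowings from CB +¥83B
Change in total bank assets = +¥121 billion.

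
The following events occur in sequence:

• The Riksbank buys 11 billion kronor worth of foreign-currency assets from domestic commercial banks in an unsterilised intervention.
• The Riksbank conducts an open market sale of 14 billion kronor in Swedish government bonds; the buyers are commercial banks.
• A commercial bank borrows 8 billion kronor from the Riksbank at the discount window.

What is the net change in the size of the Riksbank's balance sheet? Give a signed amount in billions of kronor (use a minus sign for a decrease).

Riksbank balance sheet:
  Assets:      Securities −14B, Loans to banks +8B, Foreign assets +11B
  Liabilities: Bank reserves +5B
Change in total Riksbank assets = +5 billion.

+5 billion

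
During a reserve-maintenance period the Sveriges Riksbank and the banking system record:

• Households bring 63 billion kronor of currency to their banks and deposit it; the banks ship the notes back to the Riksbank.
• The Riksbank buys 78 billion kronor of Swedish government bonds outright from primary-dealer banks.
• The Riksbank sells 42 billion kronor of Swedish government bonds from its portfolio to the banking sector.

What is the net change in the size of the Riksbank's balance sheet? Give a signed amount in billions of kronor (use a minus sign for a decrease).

Currency deposit 63 billion kronor: only the composition of liabilities changes → 0.
OMO purchase (from banks) 78 billion kronor: a Riksbank asset is acquired → +78B.
OMO sale (to banks) 42 billion kronor: a Riksbank asset is shed → −42B.
Net: 0 + 78 − 42 = +36 billion.

+36 billion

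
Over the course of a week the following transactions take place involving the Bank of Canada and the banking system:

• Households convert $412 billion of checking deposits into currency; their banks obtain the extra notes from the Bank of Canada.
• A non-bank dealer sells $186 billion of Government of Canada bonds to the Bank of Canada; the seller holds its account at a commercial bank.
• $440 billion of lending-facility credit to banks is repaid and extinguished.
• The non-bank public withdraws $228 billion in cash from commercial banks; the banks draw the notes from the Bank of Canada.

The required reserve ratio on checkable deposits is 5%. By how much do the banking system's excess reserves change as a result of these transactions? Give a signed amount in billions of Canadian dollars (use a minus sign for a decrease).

-$871.3 billion

Currency withdrawal $412 billion: reserves −$412B, deposits −$412B.
Asset purchase (from non-banks) $186 billion: reserves +$186B, deposits +$186B.
Discount-window repayment $440 billion: reserves −$440B, deposits 0.
Currency withdrawal $228 billion: reserves −$228B, deposits −$228B.
Totals: Δreserves = −$894B, Δdeposits = −$454B.
Δrequired reserves = 5% × −$454B = −$22.7B.
Δexcess reserves = Δreserves − Δrequired = −$894B − (−$22.7B) = -$871.3 billion.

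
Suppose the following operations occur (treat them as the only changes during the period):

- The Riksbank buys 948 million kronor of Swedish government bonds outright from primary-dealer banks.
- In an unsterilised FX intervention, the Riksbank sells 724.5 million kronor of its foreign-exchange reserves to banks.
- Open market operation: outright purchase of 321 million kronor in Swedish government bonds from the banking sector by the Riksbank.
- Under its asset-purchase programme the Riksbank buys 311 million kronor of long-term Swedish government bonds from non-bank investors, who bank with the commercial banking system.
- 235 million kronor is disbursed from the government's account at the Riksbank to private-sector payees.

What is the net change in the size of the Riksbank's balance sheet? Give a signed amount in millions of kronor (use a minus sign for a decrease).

+855.5 million

OMO purchase (from banks) 948 million kronor: a Riksbank asset is acquired → +948M.
FX sale 724.5 million kronor: a Riksbank asset is shed → −724.5M.
OMO purchase (from banks) 321 million kronor: a Riksbank asset is acquired → +321M.
Asset purchase (from non-banks) 311 million kronor: a Riksbank asset is acquired → +311M.
Government spending 235 million kronor: only the composition of liabilities changes → 0.
Net: 948 − 724.5 + 321 + 311 + 0 = +855.5 million.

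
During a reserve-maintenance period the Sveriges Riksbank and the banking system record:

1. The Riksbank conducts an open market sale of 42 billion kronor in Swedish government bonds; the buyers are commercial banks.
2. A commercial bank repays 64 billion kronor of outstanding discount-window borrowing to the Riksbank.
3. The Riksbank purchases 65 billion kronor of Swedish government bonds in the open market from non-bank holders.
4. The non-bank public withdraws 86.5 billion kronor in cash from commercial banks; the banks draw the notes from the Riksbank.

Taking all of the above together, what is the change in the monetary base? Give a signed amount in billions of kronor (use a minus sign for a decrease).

-41 billion

OMO sale (to banks) 42 billion kronor: Riksbank balance sheet contracts → −42B.
Discount-window repayment 64 billion kronor: Riksbank balance sheet contracts → −64B.
Asset purchase (from non-banks) 65 billion kronor: Riksbank balance sheet expands → +65B.
Currency withdrawal 86.5 billion kronor: just a shift between currency and reserves — both are base money → 0.
Net: −42 − 64 + 65 + 0 = -41 billion.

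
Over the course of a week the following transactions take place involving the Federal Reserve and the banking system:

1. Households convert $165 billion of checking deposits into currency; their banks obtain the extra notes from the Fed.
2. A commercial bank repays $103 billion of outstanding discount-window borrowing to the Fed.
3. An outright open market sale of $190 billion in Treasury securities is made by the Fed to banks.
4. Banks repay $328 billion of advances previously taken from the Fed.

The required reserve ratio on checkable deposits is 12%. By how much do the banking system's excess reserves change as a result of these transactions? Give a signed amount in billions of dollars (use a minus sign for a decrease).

Currency withdrawal $165 billion: reserves −$165B, deposits −$165B.
Discount-window repayment $103 billion: reserves −$103B, deposits 0.
OMO sale (to banks) $190 billion: reserves −$190B, deposits 0.
Discount-window repayment $328 billion: reserves −$328B, deposits 0.
Totals: Δreserves = −$786B, Δdeposits = −$165B.
Δrequired reserves = 12% × −$165B = −$19.8B.
Δexcess reserves = Δreserves − Δrequired = −$786B − (−$19.8B) = -$766.2 billion.

-$766.2 billion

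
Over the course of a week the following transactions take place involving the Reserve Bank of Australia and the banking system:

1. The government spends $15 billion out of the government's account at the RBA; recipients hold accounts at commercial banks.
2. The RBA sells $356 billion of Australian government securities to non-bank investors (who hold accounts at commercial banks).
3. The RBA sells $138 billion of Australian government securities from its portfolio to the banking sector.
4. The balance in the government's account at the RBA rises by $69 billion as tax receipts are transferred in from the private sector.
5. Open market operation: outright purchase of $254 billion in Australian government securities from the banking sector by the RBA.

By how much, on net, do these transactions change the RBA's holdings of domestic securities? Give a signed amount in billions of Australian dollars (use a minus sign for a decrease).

RBA balance sheet:
  Assets:      Securities −$240B
  Liabilities: Bank reserves −$294B, Government deposits +$54B
So the change in the RBA's holdings of domestic securities is -$240 billion.

-$240 billion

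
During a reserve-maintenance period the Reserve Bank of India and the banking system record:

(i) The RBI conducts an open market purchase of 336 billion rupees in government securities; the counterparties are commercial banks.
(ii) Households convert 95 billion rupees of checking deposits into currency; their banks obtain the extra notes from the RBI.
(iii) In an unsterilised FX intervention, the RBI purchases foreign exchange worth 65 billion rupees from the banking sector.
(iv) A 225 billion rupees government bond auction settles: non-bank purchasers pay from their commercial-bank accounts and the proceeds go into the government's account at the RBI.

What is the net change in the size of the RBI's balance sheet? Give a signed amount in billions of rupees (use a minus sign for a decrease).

+401 billion

RBI balance sheet:
  Assets:      Securities +336B, Foreign assets +65B
  Liabilities: Bank reserves +81B, Currency in circulation +95B, Government deposits +225B
Change in total RBI assets = +401 billion.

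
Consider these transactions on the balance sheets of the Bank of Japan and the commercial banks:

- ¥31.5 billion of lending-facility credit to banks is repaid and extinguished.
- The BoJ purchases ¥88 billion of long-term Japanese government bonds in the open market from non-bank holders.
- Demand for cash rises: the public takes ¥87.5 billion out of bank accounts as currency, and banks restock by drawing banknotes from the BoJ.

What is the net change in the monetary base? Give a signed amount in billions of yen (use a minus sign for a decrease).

+¥56.5 billion

Discount-window repayment ¥31.5 billion: BoJ balance sheet contracts → −¥31.5B.
Asset purchase (from non-banks) ¥88 billion: BoJ balance sheet expands → +¥88B.
Currency withdrawal ¥87.5 billion: just a shift between currency and reserves — both are base money → 0.
Net: −31.5 + 88 + 0 = +¥56.5 billion.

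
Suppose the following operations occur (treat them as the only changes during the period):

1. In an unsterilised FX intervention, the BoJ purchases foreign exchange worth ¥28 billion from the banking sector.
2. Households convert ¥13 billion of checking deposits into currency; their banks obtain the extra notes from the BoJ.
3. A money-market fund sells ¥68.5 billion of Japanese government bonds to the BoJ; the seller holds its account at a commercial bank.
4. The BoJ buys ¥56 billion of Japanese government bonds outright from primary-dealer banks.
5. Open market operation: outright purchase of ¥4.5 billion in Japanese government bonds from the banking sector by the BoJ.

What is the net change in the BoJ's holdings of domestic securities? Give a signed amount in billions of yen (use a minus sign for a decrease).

+¥129 billion

FX purchase ¥28 billion: the BoJ's securities portfolio is untouched → 0.
Currency withdrawal ¥13 billion: the BoJ's securities portfolio is untouched → 0.
Asset purchase (from non-banks) ¥68.5 billion: securities added to the BoJ's portfolio → +¥68.5B.
OMO purchase (from banks) ¥56 billion: securities added to the BoJ's portfolio → +¥56B.
OMO purchase (from banks) ¥4.5 billion: securities added to the BoJ's portfolio → +¥4.5B.
Net: 0 + 0 + 68.5 + 56 + 4.5 = +¥129 billion.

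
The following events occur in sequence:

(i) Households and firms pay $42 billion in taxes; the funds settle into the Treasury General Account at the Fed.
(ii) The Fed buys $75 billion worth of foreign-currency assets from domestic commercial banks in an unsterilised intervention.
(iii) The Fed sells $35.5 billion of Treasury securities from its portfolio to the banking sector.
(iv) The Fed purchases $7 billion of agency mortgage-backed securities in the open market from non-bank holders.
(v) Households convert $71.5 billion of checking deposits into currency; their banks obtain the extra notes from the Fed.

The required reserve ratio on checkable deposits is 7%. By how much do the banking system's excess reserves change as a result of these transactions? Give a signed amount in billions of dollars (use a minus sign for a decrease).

-$59.545 billion

Government account inflow $42 billion: reserves −$42B, deposits −$42B.
FX purchase $75 billion: reserves +$75B, deposits 0.
OMO sale (to banks) $35.5 billion: reserves −$35.5B, deposits 0.
Asset purchase (from non-banks) $7 billion: reserves +$7B, deposits +$7B.
Currency withdrawal $71.5 billion: reserves −$71.5B, deposits −$71.5B.
Totals: Δreserves = −$67B, Δdeposits = −$106.5B.
Δrequired reserves = 7% × −$106.5B = −$7.455B.
Δexcess reserves = Δreserves − Δrequired = −$67B − (−$7.455B) = -$59.545 billion.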